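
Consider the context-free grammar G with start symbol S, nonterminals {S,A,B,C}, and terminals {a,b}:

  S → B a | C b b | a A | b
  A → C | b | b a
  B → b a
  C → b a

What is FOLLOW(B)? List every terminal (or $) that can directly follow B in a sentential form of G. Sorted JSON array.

FIRST iteration:
iter 1:
  A via A→b: +{b}
  B via B→b a: +{b}
  C via C→b a: +{b}
  S via S→B a: +{b}
  S via S→a A: +{a}
  FIRST[S]={a,b}  FIRST[A]={b}  FIRST[B]={b}  FIRST[C]={b}
iter 2: — fixpoint
  FIRST[S]={a,b}  FIRST[A]={b}  FIRST[B]={b}  FIRST[C]={b}

FOLLOW sets:
initialize: $ ∈ FOLLOW(S)
pass 1:
  S→B a: FOLLOW(B) ⊇ FIRST(a) = {a}; new: +{a}
  S→C b b: FOLLOW(C) ⊇ FIRST(b) = {b}; new: +{b}
  S→a A: FOLLOW(A) ⊇ FOLLOW(S) ⊇ {$}; new: +{$}
  S: {$}  A: {$}  B: {a}  C: {b}
pass 2:
  A→C: FOLLOW(C) ⊇ FOLLOW(A) ⊇ {$}; new: +{$}
  S: {$}  A: {$}  B: {a}  C: {$,b}
pass 3: — fixpoint
  S: {$}  A: {$}  B: {a}  C: {$,b}

FOLLOW(B) = ["a"]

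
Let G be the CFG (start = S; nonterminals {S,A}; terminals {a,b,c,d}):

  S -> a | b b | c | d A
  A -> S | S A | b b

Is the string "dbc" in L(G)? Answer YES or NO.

Convert to CNF:
  S -> T0 T0 | T1 A | a | c
  A -> S A | T0 T0 | T1 A | a | c
  T0 -> b
  T1 -> d

Fill CYK table bottom-up:
  T[0,0] 'd' = {T1}  orig:{}
  T[1,1] 'b' = {T0}  orig:{}
  T[2,2] 'c' = {A,S}
  T[0,1] 'db' = ∅
  T[1,2] 'bc' = ∅
  T[0,2] 'dbc' = ∅

S ∉ T[0,2] ⇒ NO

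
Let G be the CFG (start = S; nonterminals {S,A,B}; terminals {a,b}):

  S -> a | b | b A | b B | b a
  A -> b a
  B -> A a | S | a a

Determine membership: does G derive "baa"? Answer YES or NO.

CNF form of G:
  S -> T0 A | T0 B | T0 T1 | a | b
  A -> T0 T1
  B -> A T1 | T0 A | T0 B | T0 T1 | T1 T1 | a | b
  T0 -> b
  T1 -> a

CYK table (by increasing span):
  [0..0]={B,S,T0}  "b"  orig:{B,S}
  [1..1]={B,S,T1}  "a"  orig:{B,S}
  [2..2]={B,S,T1}  "a"  orig:{B,S}
  [0..1]={A,B,S}  "ba"
  [1..2]={B}  "aa"
  [0..2]={B,S}  "baa"

S ∈ T[0,2] ⇒ YES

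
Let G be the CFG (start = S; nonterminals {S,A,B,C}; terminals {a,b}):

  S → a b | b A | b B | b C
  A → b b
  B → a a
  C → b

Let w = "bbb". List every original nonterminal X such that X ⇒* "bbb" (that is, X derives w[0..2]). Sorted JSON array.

Convert to CNF:
  S -> T0 A | T0 B | T0 C | T1 T0
  A -> T0 T0
  B -> T1 T1
  C -> b
  T0 -> b
  T1 -> a

Fill CYK table bottom-up (cells [i..j] with 0 ≤ i ≤ j ≤ 2 only):
  cell(0,0) b: {C,T0}  orig:{C}
  cell(1,1) b: {C,T0}  orig:{C}
  cell(2,2) b: {C,T0}  orig:{C}
  cell(0,1) bb: {A,S}
  cell(1,2) bb: {A,S}
  cell(0,2) bbb: {S}

Original NTs in T[0,2] deriving "bbb": ["S"]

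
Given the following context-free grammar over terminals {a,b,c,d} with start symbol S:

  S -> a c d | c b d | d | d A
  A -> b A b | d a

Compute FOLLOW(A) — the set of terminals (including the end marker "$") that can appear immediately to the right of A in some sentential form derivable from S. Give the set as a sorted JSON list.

FIRST iteration:
pass 1:
  A via A→b A b: +{b}
  A via A→d a: +{d}
  S via S→a c d: +{a}
  S via S→c b d: +{c}
  S via S→d: +{d}
  FIRST(S)={a,c,d}  FIRST(A)={b,d}
pass 2: (no change)
  FIRST(S)={a,c,d}  FIRST(A)={b,d}

FOLLOW sets:
initialize: $ ∈ FOLLOW(S)
[1]
  A→b A b: FOLLOW(A) ⊇ FIRST(b) = {b}; new: +{b}
  S→d A: FOLLOW(A) ⊇ FOLLOW(S) ⊇ {$}; new: +{$}
  S: {$}  A: {$,b}
[2] — fixpoint
  S: {$}  A: {$,b}

FOLLOW(A) = ["$", "b"]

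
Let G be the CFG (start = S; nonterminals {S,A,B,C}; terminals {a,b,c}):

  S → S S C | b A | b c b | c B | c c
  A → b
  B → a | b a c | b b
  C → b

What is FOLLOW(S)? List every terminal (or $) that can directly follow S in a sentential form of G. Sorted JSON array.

FIRST sets, iterate to fixpoint:
pass 1:
  A via A→b: +{b}
  B via B→a: +{a}
  B via B→b a c: +{b}
  C via C→b: +{b}
  S via S→b A: +{b}
  S via S→c B: +{c}
  FIRST[S]={b,c}  FIRST[A]={b}  FIRST[B]={a,b}  FIRST[C]={b}
pass 2: — fixpoint
  FIRST[S]={b,c}  FIRST[A]={b}  FIRST[B]={a,b}  FIRST[C]={b}

FOLLOW sets:
initialize: $ ∈ FOLLOW(S)
[1]
  S→S S C: FOLLOW(S) ⊇ FIRST(S) = {b,c}; new: +{b,c}
  S→S S C: FOLLOW(C) ⊇ FOLLOW(S) ⊇ {$,b,c}; new: +{$,b,c}
  S→b A: FOLLOW(A) ⊇ FOLLOW(S) ⊇ {$,b,c}; new: +{$,b,c}
  S→c B: FOLLOW(B) ⊇ FOLLOW(S) ⊇ {$,b,c}; new: +{$,b,c}
  FOLLOW(S)={$,b,c}  FOLLOW(A)={$,b,c}  FOLLOW(B)={$,b,c}  FOLLOW(C)={$,b,c}
[2] done
  FOLLOW(S)={$,b,c}  FOLLOW(A)={$,b,c}  FOLLOW(B)={$,b,c}  FOLLOW(C)={$,b,c}

FOLLOW(S) = ["$", "b", "c"]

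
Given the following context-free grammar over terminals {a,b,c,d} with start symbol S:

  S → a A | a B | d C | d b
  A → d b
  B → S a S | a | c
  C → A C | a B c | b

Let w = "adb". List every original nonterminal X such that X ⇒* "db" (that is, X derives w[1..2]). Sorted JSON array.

CNF form of G:
  S -> T0 C | T0 T1 | T2 A | T2 B
  A -> T0 T1
  B -> S X4 | a | c
  C -> A C | T2 X5 | b
  T0 -> d
  T1 -> b
  T2 -> a
  T3 -> c
  X4 -> T2 S
  X5 -> B T3

CYK fill, restricted to cells inside w[1..2]:
  [1..1]={T0}  "d"  orig:{}
  [2..2]={C,T1}  "b"  orig:{C}
  [1..2]={A,S}  "db"

Original NTs in T[1,2] deriving "db": ["A", "S"]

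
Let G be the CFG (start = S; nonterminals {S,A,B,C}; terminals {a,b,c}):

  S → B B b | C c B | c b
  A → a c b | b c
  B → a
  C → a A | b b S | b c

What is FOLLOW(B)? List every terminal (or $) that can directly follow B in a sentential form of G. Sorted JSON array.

FIRST iteration:
pass 1:
  A via A→a c b: +{a}
  A via A→b c: +{b}
  B via B→a: +{a}
  C via C→a A: +{a}
  C via C→b b S: +{b}
  S via S→B B b: +{a}
  S via S→C c B: +{b}
  S via S→c b: +{c}
  FIRST[S]={a,b,c}  FIRST[A]={a,b}  FIRST[B]={a}  FIRST[C]={a,b}
pass 2: done
  FIRST[S]={a,b,c}  FIRST[A]={a,b}  FIRST[B]={a}  FIRST[C]={a,b}

Compute FOLLOW by fixpoint:
FOLLOW(S) := {$}
iter 1:
  S→B B b: FOLLOW(B) ⊇ FIRST(B) = {a}; new: +{a}
  S→B B b: FOLLOW(B) ⊇ FIRST(b) = {b}; new: +{b}
  S→C c B: FOLLOW(C) ⊇ FIRST(c) = {c}; new: +{c}
  S→C c B: FOLLOW(B) ⊇ FOLLOW(S) ⊇ {$}; new: +{$}
  S: {$}  A: {}  B: {$,a,b}  C: {c}
iter 2:
  C→a A: FOLLOW(A) ⊇ FOLLOW(C) ⊇ {c}; new: +{c}
  C→b b S: FOLLOW(S) ⊇ FOLLOW(C) ⊇ {c}; new: +{c}
  S→C c B: FOLLOW(B) ⊇ FOLLOW(S) ⊇ {$,c}; new: +{c}
  S: {$,c}  A: {c}  B: {$,a,b,c}  C: {c}
iter 3: done
  S: {$,c}  A: {c}  B: {$,a,b,c}  C: {c}

FOLLOW(B) = ["$", "a", "b", "c"]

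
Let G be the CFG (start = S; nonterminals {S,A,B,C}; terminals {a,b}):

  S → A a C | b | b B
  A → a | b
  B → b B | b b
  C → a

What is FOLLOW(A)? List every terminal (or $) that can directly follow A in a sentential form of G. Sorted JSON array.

Compute FIRST by fixpoint:
iter 1:
  A via A→a: +{a}
  A via A→b: +{b}
  B via B→b B: +{b}
  C via C→a: +{a}
  S via S→A a C: +{a,b}
  FIRST[S]={a,b}  FIRST[A]={a,b}  FIRST[B]={b}  FIRST[C]={a}
iter 2: done
  FIRST[S]={a,b}  FIRST[A]={a,b}  FIRST[B]={b}  FIRST[C]={a}

FOLLOW sets:
FOLLOW(S) := {$}
pass 1:
  S→A a C: FOLLOW(A) ⊇ FIRST(a) = {a}; new: +{a}
  S→A a C: FOLLOW(C) ⊇ FOLLOW(S) ⊇ {$}; new: +{$}
  S→b B: FOLLOW(B) ⊇ FOLLOW(S) ⊇ {$}; new: +{$}
  FOLLOW(S)={$}  FOLLOW(A)={a}  FOLLOW(B)={$}  FOLLOW(C)={$}
pass 2: — fixpoint
  FOLLOW(S)={$}  FOLLOW(A)={a}  FOLLOW(B)={$}  FOLLOW(C)={$}

FOLLOW(A) = ["a"]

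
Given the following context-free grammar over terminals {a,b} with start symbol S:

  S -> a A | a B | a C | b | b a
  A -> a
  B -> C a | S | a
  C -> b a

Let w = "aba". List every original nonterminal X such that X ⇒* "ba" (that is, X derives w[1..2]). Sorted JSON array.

CNF form of G:
  S -> T0 A | T0 B | T0 C | T1 T0 | b
  A -> a
  B -> C T0 | T0 A | T0 B | T0 C | T1 T0 | a | b
  C -> T1 T0
  T0 -> a
  T1 -> b

CYK fill (cells [i..j] with 1 ≤ i ≤ j ≤ 2 only):
  [1..1]={B,S,T1}  "b"  orig:{B,S}
  [2..2]={A,B,T0}  "a"  orig:{A,B}
  [1..2]={B,C,S}  "ba"

Original NTs in T[1,2] deriving "ba": ["B", "C", "S"]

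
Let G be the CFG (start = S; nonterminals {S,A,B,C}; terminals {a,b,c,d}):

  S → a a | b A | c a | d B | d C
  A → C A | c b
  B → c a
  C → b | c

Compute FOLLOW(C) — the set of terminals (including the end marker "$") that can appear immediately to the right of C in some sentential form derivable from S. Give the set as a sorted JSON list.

Compute FIRST by fixpoint:
round 1:
  A via A→c b: +{c}
  B via B→c a: +{c}
  C via C→b: +{b}
  C via C→c: +{c}
  S via S→a a: +{a}
  S via S→b A: +{b}
  S via S→c a: +{c}
  S via S→d B: +{d}
  S: {a,b,c,d}  A: {c}  B: {c}  C: {b,c}
round 2:
  A via A→C A: +{b}
  S: {a,b,c,d}  A: {b,c}  B: {c}  C: {b,c}
round 3: (stable)
  S: {a,b,c,d}  A: {b,c}  B: {c}  C: {b,c}

FOLLOW sets:
FOLLOW(S) := {$}
[1]
  A→C A: FOLLOW(C) ⊇ FIRST(A) = {b,c}; new: +{b,c}
  S→b A: FOLLOW(A) ⊇ FOLLOW(S) ⊇ {$}; new: +{$}
  S→d B: FOLLOW(B) ⊇ FOLLOW(S) ⊇ {$}; new: +{$}
  S→d C: FOLLOW(C) ⊇ FOLLOW(S) ⊇ {$}; new: +{$}
  FOLLOW[S]={$}  FOLLOW[A]={$}  FOLLOW[B]={$}  FOLLOW[C]={$,b,c}
[2] (stable)
  FOLLOW[S]={$}  FOLLOW[A]={$}  FOLLOW[B]={$}  FOLLOW[C]={$,b,c}

FOLLOW(C) = ["$", "b", "c"]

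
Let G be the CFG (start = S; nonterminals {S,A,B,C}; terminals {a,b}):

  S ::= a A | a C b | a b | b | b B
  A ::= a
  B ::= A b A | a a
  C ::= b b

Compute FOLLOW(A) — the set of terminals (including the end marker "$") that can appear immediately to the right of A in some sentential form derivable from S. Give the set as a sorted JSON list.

Compute FIRST by fixpoint:
iter 1:
  A via A→a: +{a}
  B via B→A b A: +{a}
  C via C→b b: +{b}
  S via S→a A: +{a}
  S via S→b: +{b}
  FIRST[S]={a,b}  FIRST[A]={a}  FIRST[B]={a}  FIRST[C]={b}
iter 2: — fixpoint
  FIRST[S]={a,b}  FIRST[A]={a}  FIRST[B]={a}  FIRST[C]={b}

FOLLOW iteration:
initialize: $ ∈ FOLLOW(S)
[1]
  B→A b A: FOLLOW(A) ⊇ FIRST(b) = {b}; new: +{b}
  S→a A: FOLLOW(A) ⊇ FOLLOW(S) ⊇ {$}; new: +{$}
  S→a C b: FOLLOW(C) ⊇ FIRST(b) = {b}; new: +{b}
  S→b B: FOLLOW(B) ⊇ FOLLOW(S) ⊇ {$}; new: +{$}
  S: {$}  A: {$,b}  B: {$}  C: {b}
[2] — fixpoint
  S: {$}  A: {$,b}  B: {$}  C: {b}

FOLLOW(A) = ["$", "b"]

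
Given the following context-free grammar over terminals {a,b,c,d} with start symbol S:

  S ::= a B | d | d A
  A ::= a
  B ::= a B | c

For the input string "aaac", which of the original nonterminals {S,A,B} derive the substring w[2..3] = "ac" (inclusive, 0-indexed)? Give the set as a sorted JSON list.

Convert to CNF:
  S -> T0 B | T1 A | d
  A -> a
  B -> T0 B | c
  T0 -> a
  T1 -> d

CYK fill — only the sub-triangle for w[2..3]:
  cell(2,2) a: {A,T0}  orig:{A}
  cell(3,3) c: {B}
  cell(2,3) ac: {B,S}

Original NTs in T[2,3] deriving "ac": ["B", "S"]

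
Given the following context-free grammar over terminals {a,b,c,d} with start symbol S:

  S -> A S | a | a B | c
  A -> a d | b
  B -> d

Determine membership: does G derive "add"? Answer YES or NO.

CNF form of G:
  S -> A S | T0 B | a | c
  A -> T0 T1 | b
  B -> d
  T0 -> a
  T1 -> d

Fill CYK table bottom-up:
  T[0,0] 'a' = {S,T0}  orig:{S}
  T[1,1] 'd' = {B,T1}  orig:{B}
  T[2,2] 'd' = {B,T1}  orig:{B}
  T[0,1] 'ad' = {A,S}
  T[1,2] 'dd' = ∅
  T[0,2] 'add' = ∅

S ∉ T[0,2] ⇒ NO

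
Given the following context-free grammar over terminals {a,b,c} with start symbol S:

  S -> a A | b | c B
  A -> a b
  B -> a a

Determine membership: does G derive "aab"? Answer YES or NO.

Convert to CNF:
  S -> T0 A | T2 B | b
  A -> T0 T1
  B -> T0 T0
  T0 -> a
  T1 -> b
  T2 -> c

CYK fill:
  [0..0]={T0}  "a"  orig:{}
  [1..1]={T0}  "a"  orig:{}
  [2..2]={S,T1}  "b"  orig:{S}
  [0..1]={B}  "aa"
  [1..2]={A}  "ab"
  [0..2]={S}  "aab"

S ∈ T[0,2] ⇒ YES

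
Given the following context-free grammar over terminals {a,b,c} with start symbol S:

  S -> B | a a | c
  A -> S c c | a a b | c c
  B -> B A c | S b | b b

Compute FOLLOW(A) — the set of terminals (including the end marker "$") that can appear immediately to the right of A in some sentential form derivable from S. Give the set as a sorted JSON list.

FIRST iteration:
pass 1:
  A via A→a a b: +{a}
  A via A→c c: +{c}
  B via B→b b: +{b}
  S via S→B: +{b}
  S via S→a a: +{a}
  S via S→c: +{c}
  FIRST[S]={a,b,c}  FIRST[A]={a,c}  FIRST[B]={b}
pass 2:
  A via A→S c c: +{b}
  B via B→S b: +{a,c}
  FIRST[S]={a,b,c}  FIRST[A]={a,b,c}  FIRST[B]={a,b,c}
pass 3: — fixpoint
  FIRST[S]={a,b,c}  FIRST[A]={a,b,c}  FIRST[B]={a,b,c}

FOLLOW iteration:
FOLLOW(S) := {$}
pass 1:
  A→S c c: FOLLOW(S) ⊇ FIRST(c) = {c}; new: +{c}
  B→B A c: FOLLOW(B) ⊇ FIRST(A) = {a,b,c}; new: +{a,b,c}
  B→B A c: FOLLOW(A) ⊇ FIRST(c) = {c}; new: +{c}
  B→S b: FOLLOW(S) ⊇ FIRST(b) = {b}; new: +{b}
  S→B: FOLLOW(B) ⊇ FOLLOW(S) ⊇ {$,b,c}; new: +{$}
  S: {$,b,c}  A: {c}  B: {$,a,b,c}
pass 2: (stable)
  S: {$,b,c}  A: {c}  B: {$,a,b,c}

FOLLOW(A) = ["c"]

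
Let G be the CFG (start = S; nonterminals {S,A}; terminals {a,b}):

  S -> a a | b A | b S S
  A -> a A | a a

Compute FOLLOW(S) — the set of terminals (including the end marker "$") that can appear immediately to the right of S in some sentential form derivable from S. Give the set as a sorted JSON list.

Compute FIRST by fixpoint:
[1]
  A via A→a A: +{a}
  S via S→a a: +{a}
  S via S→b A: +{b}
  FIRST[S]={a,b}  FIRST[A]={a}
[2] (no change)
  FIRST[S]={a,b}  FIRST[A]={a}

FOLLOW sets:
initialize: $ ∈ FOLLOW(S)
[1]
  S→b A: FOLLOW(A) ⊇ FOLLOW(S) ⊇ {$}; new: +{$}
  S→b S S: FOLLOW(S) ⊇ FIRST(S) = {a,b}; new: +{a,b}
  FOLLOW[S]={$,a,b}  FOLLOW[A]={$}
[2]
  S→b A: FOLLOW(A) ⊇ FOLLOW(S) ⊇ {$,a,b}; new: +{a,b}
  FOLLOW[S]={$,a,b}  FOLLOW[A]={$,a,b}
[3] (stable)
  FOLLOW[S]={$,a,b}  FOLLOW[A]={$,a,b}

FOLLOW(S) = ["$", "a", "b"]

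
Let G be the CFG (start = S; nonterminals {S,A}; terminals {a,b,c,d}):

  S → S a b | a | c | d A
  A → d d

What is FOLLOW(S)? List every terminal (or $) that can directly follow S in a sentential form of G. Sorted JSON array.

Compute FIRST by fixpoint:
pass 1:
  A via A→d d: +{d}
  S via S→a: +{a}
  S via S→c: +{c}
  S via S→d A: +{d}
  S: {a,c,d}  A: {d}
pass 2: — fixpoint
  S: {a,c,d}  A: {d}

FOLLOW iteration:
seed FOLLOW(S) with $
[1]
  S→S a b: FOLLOW(S) ⊇ FIRST(a) = {a}; new: +{a}
  S→d A: FOLLOW(A) ⊇ FOLLOW(S) ⊇ {$,a}; new: +{$,a}
  FOLLOW[S]={$,a}  FOLLOW[A]={$,a}
[2] (no change)
  FOLLOW[S]={$,a}  FOLLOW[A]={$,a}

FOLLOW(S) = ["$", "a"]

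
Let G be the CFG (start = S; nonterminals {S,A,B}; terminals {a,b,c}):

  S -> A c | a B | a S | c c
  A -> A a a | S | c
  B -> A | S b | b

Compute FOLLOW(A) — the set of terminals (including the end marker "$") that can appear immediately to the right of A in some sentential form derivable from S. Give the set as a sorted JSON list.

FIRST sets, iterate to fixpoint:
iter 1:
  A via A→c: +{c}
  B via B→A: +{c}
  B via B→b: +{b}
  S via S→A c: +{c}
  S via S→a B: +{a}
  FIRST(S)={a,c}  FIRST(A)={c}  FIRST(B)={b,c}
iter 2:
  A via A→S: +{a}
  B via B→A: +{a}
  FIRST(S)={a,c}  FIRST(A)={a,c}  FIRST(B)={a,b,c}
iter 3: — fixpoint
  FIRST(S)={a,c}  FIRST(A)={a,c}  FIRST(B)={a,b,c}

FOLLOW sets:
seed FOLLOW(S) with $
round 1:
  A→A a a: FOLLOW(A) ⊇ FIRST(a) = {a}; new: +{a}
  A→S: FOLLOW(S) ⊇ FOLLOW(A) ⊇ {a}; new: +{a}
  B→S b: FOLLOW(S) ⊇ FIRST(b) = {b}; new: +{b}
  S→A c: FOLLOW(A) ⊇ FIRST(c) = {c}; new: +{c}
  S→a B: FOLLOW(B) ⊇ FOLLOW(S) ⊇ {$,a,b}; new: +{$,a,b}
  FOLLOW[S]={$,a,b}  FOLLOW[A]={a,c}  FOLLOW[B]={$,a,b}
round 2:
  A→S: FOLLOW(S) ⊇ FOLLOW(A) ⊇ {a,c}; new: +{c}
  B→A: FOLLOW(A) ⊇ FOLLOW(B) ⊇ {$,a,b}; new: +{$,b}
  S→a B: FOLLOW(B) ⊇ FOLLOW(S) ⊇ {$,a,b,c}; new: +{c}
  FOLLOW[S]={$,a,b,c}  FOLLOW[A]={$,a,b,c}  FOLLOW[B]={$,a,b,c}
round 3: (stable)
  FOLLOW[S]={$,a,b,c}  FOLLOW[A]={$,a,b,c}  FOLLOW[B]={$,a,b,c}

FOLLOW(A) = ["$", "a", "b", "c"]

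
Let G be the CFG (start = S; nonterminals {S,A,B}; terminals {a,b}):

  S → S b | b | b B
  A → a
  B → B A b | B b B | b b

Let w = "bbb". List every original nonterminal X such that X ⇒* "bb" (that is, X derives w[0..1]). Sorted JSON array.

CNF form of G:
  S -> S T0 | T0 B | b
  A -> a
  B -> B X1 | B X2 | T0 T0
  T0 -> b
  X1 -> A T0
  X2 -> T0 B

CYK table (by increasing span) (cells [i..j] with 0 ≤ i ≤ j ≤ 1 only):
  [0..0]={S,T0}  "b"  orig:{S}
  [1..1]={S,T0}  "b"  orig:{S}
  [0..1]={B,S}  "bb"

Original NTs in T[0,1] deriving "bb": ["B", "S"]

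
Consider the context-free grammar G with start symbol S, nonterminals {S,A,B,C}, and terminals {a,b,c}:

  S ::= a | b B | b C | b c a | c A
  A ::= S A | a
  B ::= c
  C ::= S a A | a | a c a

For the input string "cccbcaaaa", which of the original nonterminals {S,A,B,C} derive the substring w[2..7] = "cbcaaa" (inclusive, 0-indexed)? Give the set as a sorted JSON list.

CNF form of G:
  S -> T1 A | T2 B | T2 C | T2 X5 | a
  A -> S A | a
  B -> c
  C -> S X3 | T0 X4 | a
  T0 -> a
  T1 -> c
  T2 -> b
  X3 -> T0 A
  X4 -> T1 T0
  X5 -> T1 T0

CYK table (by increasing span) — only the sub-triangle for w[2..7]:
  cell(2,2) c: {B,T1}  orig:{B}
  cell(3,3) b: {T2}  orig:{}
  cell(4,4) c: {B,T1}  orig:{B}
  cell(5,5) a: {A,C,S,T0}  orig:{A,C,S}
  cell(6,6) a: {A,C,S,T0}  orig:{A,C,S}
  cell(7,7) a: {A,C,S,T0}  orig:{A,C,S}
  cell(2,3) cb: ∅
  cell(3,4) bc: {S}
  cell(4,5) ca: {S,X4,X5}  orig:{S}
  cell(5,6) aa: {A,X3}  orig:{A}
  cell(6,7) aa: {A,X3}  orig:{A}
  cell(2,4) cbc: ∅
  cell(3,5) bca: {A,S}
  cell(4,6) caa: {A,S}
  cell(5,7) aaa: {A,C,X3}  orig:{A,C}
  cell(2,5) cbca: {S}
  cell(3,6) bcaa: {A,C}
  cell(4,7) caaa: {A,C,S}
  cell(2,6) cbcaa: {A,S}
  cell(3,7) bcaaa: {A,C,S}
  cell(2,7) cbcaaa: {A,C,S}

Original NTs in T[2,7] deriving "cbcaaa": ["A", "C", "S"]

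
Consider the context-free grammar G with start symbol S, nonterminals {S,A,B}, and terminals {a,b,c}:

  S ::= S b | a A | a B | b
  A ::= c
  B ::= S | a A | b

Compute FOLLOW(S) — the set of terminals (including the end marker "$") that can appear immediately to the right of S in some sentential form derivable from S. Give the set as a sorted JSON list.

FIRST iteration:
pass 1:
  A via A→c: +{c}
  B via B→a A: +{a}
  B via B→b: +{b}
  S via S→a A: +{a}
  S via S→b: +{b}
  FIRST(S)={a,b}  FIRST(A)={c}  FIRST(B)={a,b}
pass 2: — fixpoint
  FIRST(S)={a,b}  FIRST(A)={c}  FIRST(B)={a,b}

Compute FOLLOW by fixpoint:
seed FOLLOW(S) with $
[1]
  S→S b: FOLLOW(S) ⊇ FIRST(b) = {b}; new: +{b}
  S→a A: FOLLOW(A) ⊇ FOLLOW(S) ⊇ {$,b}; new: +{$,b}
  S→a B: FOLLOW(B) ⊇ FOLLOW(S) ⊇ {$,b}; new: +{$,b}
  FOLLOW(S)={$,b}  FOLLOW(A)={$,b}  FOLLOW(B)={$,b}
[2] (stable)
  FOLLOW(S)={$,b}  FOLLOW(A)={$,b}  FOLLOW(B)={$,b}

FOLLOW(S) = ["$", "b"]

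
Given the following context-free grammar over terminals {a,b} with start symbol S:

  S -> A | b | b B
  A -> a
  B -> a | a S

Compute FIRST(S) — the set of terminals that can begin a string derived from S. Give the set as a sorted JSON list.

Compute FIRST by fixpoint:
pass 1:
  A via A→a: +{a}
  B via B→a: +{a}
  S via S→A: +{a}
  S via S→b: +{b}
  FIRST(S)={a,b}  FIRST(A)={a}  FIRST(B)={a}
pass 2: (stable)
  FIRST(S)={a,b}  FIRST(A)={a}  FIRST(B)={a}

FIRST(S) = ["a", "b"]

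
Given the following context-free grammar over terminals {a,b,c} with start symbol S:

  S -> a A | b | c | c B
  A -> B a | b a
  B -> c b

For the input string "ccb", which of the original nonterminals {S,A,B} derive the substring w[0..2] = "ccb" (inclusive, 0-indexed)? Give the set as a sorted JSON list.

Convert to CNF:
  S -> T0 A | T2 B | b | c
  A -> B T0 | T1 T0
  B -> T2 T1
  T0 -> a
  T1 -> b
  T2 -> c

CYK fill (cells [i..j] with 0 ≤ i ≤ j ≤ 2 only):
  cell(0,0) c: {S,T2}  orig:{S}
  cell(1,1) c: {S,T2}  orig:{S}
  cell(2,2) b: {S,T1}  orig:{S}
  cell(0,1) cc: ∅
  cell(1,2) cb: {B}
  cell(0,2) ccb: {S}

Original NTs in T[0,2] deriving "ccb": ["S"]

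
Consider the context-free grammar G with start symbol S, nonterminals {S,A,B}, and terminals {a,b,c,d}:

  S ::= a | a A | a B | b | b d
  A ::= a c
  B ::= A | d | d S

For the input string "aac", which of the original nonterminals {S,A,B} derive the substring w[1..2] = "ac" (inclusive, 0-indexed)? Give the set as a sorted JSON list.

CNF form of G:
  S -> T0 A | T0 B | T3 T2 | a | b
  A -> T0 T1
  B -> T0 T1 | T2 S | d
  T0 -> a
  T1 -> c
  T2 -> d
  T3 -> b

Fill CYK table bottom-up (cells [i..j] with 1 ≤ i ≤ j ≤ 2 only):
  [1..1]={S,T0}  "a"  orig:{S}
  [2..2]={T1}  "c"  orig:{}
  [1..2]={A,B}  "ac"

Original NTs in T[1,2] deriving "ac": ["A", "B"]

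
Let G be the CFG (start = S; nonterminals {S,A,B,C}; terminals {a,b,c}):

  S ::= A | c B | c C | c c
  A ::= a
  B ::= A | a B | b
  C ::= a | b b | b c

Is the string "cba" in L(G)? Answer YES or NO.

Convert to CNF:
  S -> T2 B | T2 C | T2 T2 | a
  A -> a
  B -> T0 B | a | b
  C -> T1 T1 | T1 T2 | a
  T0 -> a
  T1 -> b
  T2 -> c

CYK fill:
  cell(0,0) c: {T2}  orig:{}
  cell(1,1) b: {B,T1}  orig:{B}
  cell(2,2) a: {A,B,C,S,T0}  orig:{A,B,C,S}
  cell(0,1) cb: {S}
  cell(1,2) ba: ∅
  cell(0,2) cba: ∅

S ∉ T[0,2] ⇒ NO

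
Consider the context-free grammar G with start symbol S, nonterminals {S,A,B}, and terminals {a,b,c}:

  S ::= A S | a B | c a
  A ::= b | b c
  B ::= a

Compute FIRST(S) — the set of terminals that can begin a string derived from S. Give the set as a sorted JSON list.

Compute FIRST by fixpoint:
iter 1:
  A via A→b: +{b}
  B via B→a: +{a}
  S via S→A S: +{b}
  S via S→a B: +{a}
  S via S→c a: +{c}
  FIRST(S)={a,b,c}  FIRST(A)={b}  FIRST(B)={a}
iter 2: — fixpoint
  FIRST(S)={a,b,c}  FIRST(A)={b}  FIRST(B)={a}

FIRST(S) = ["a", "b", "c"]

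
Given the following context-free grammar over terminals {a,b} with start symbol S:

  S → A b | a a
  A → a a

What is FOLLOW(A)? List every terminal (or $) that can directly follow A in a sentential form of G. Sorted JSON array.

Compute FIRST by fixpoint:
iter 1:
  A via A→a a: +{a}
  S via S→A b: +{a}
  FIRST(S)={a}  FIRST(A)={a}
iter 2: done
  FIRST(S)={a}  FIRST(A)={a}

FOLLOW sets:
initialize: $ ∈ FOLLOW(S)
pass 1:
  S→A b: FOLLOW(A) ⊇ FIRST(b) = {b}; new: +{b}
  FOLLOW[S]={$}  FOLLOW[A]={b}
pass 2: (no change)
  FOLLOW[S]={$}  FOLLOW[A]={b}

FOLLOW(A) = ["b"]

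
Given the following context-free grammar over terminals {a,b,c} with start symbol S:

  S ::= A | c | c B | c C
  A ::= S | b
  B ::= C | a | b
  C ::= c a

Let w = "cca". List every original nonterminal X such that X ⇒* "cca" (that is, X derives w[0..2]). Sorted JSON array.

Convert to CNF:
  S -> T0 B | T0 C | b | c
  A -> T0 B | T0 C | b | c
  B -> T0 T1 | a | b
  C -> T0 T1
  T0 -> c
  T1 -> a

Fill CYK table bottom-up — only the sub-triangle for w[0..2]:
  T[0,0] 'c' = {A,S,T0}  orig:{A,S}
  T[1,1] 'c' = {A,S,T0}  orig:{A,S}
  T[2,2] 'a' = {B,T1}  orig:{B}
  T[0,1] 'cc' = ∅
  T[1,2] 'ca' = {A,B,C,S}
  T[0,2] 'cca' = {A,S}

Original NTs in T[0,2] deriving "cca": ["A", "S"]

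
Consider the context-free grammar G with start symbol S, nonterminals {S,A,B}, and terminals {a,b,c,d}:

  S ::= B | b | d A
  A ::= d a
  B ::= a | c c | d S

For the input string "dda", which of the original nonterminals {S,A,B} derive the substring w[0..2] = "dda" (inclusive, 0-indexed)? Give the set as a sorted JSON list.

CNF form of G:
  S -> T0 A | T0 S | T2 T2 | a | b
  A -> T0 T1
  B -> T0 S | T2 T2 | a
  T0 -> d
  T1 -> a
  T2 -> c

Fill CYK table bottom-up, restricted to cells inside w[0..2]:
  cell(0,0) d: {T0}  orig:{}
  cell(1,1) d: {T0}  orig:{}
  cell(2,2) a: {B,S,T1}  orig:{B,S}
  cell(0,1) dd: ∅
  cell(1,2) da: {A,B,S}
  cell(0,2) dda: {B,S}

Original NTs in T[0,2] deriving "dda": ["B", "S"]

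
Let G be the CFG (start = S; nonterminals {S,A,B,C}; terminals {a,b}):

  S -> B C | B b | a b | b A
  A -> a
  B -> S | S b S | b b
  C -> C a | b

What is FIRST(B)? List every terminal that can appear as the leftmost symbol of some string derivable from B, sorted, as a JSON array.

FIRST sets, iterate to fixpoint:
[1]
  A via A→a: +{a}
  B via B→b b: +{b}
  C via C→b: +{b}
  S via S→B C: +{b}
  S via S→a b: +{a}
  FIRST(S)={a,b}  FIRST(A)={a}  FIRST(B)={b}  FIRST(C)={b}
[2]
  B via B→S: +{a}
  FIRST(S)={a,b}  FIRST(A)={a}  FIRST(B)={a,b}  FIRST(C)={b}
[3] (no change)
  FIRST(S)={a,b}  FIRST(A)={a}  FIRST(B)={a,b}  FIRST(C)={b}

FIRST(B) = ["a", "b"]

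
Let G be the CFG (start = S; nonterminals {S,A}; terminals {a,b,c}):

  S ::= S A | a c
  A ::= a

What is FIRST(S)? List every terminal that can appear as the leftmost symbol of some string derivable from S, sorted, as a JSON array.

Compute FIRST by fixpoint:
[1]
  A via A→a: +{a}
  S via S→a c: +{a}
  FIRST[S]={a}  FIRST[A]={a}
[2] (stable)
  FIRST[S]={a}  FIRST[A]={a}

FIRST(S) = ["a"]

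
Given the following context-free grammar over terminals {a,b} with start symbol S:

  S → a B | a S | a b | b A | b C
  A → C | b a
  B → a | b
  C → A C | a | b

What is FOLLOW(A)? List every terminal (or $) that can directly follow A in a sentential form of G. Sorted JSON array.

Compute FIRST by fixpoint:
[1]
  A via A→b a: +{b}
  B via B→a: +{a}
  B via B→b: +{b}
  C via C→A C: +{b}
  C via C→a: +{a}
  S via S→a B: +{a}
  S via S→b A: +{b}
  S: {a,b}  A: {b}  B: {a,b}  C: {a,b}
[2]
  A via A→C: +{a}
  S: {a,b}  A: {a,b}  B: {a,b}  C: {a,b}
[3] done
  S: {a,b}  A: {a,b}  B: {a,b}  C: {a,b}

Compute FOLLOW by fixpoint:
initialize: $ ∈ FOLLOW(S)
round 1:
  C→A C: FOLLOW(A) ⊇ FIRST(C) = {a,b}; new: +{a,b}
  S→a B: FOLLOW(B) ⊇ FOLLOW(S) ⊇ {$}; new: +{$}
  S→b A: FOLLOW(A) ⊇ FOLLOW(S) ⊇ {$}; new: +{$}
  S→b C: FOLLOW(C) ⊇ FOLLOW(S) ⊇ {$}; new: +{$}
  FOLLOW(S)={$}  FOLLOW(A)={$,a,b}  FOLLOW(B)={$}  FOLLOW(C)={$}
round 2:
  A→C: FOLLOW(C) ⊇ FOLLOW(A) ⊇ {$,a,b}; new: +{a,b}
  FOLLOW(S)={$}  FOLLOW(A)={$,a,b}  FOLLOW(B)={$}  FOLLOW(C)={$,a,b}
round 3: — fixpoint
  FOLLOW(S)={$}  FOLLOW(A)={$,a,b}  FOLLOW(B)={$}  FOLLOW(C)={$,a,b}

FOLLOW(A) = ["$", "a", "b"]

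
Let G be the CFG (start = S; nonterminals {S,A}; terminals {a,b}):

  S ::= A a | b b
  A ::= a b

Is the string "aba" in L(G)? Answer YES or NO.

Convert to CNF:
  S -> A T0 | T1 T1
  A -> T0 T1
  T0 -> a
  T1 -> b

CYK table (by increasing span):
  cell(0,0) a: {T0}  orig:{}
  cell(1,1) b: {T1}  orig:{}
  cell(2,2) a: {T0}  orig:{}
  cell(0,1) ab: {A}
  cell(1,2) ba: ∅
  cell(0,2) aba: {S}

S ∈ T[0,2] ⇒ YES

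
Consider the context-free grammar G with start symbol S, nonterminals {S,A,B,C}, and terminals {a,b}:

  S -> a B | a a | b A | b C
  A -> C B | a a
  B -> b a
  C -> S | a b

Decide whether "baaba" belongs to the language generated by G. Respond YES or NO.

CNF form of G:
  S -> T0 B | T0 T0 | T1 A | T1 C
  A -> C B | T0 T0
  B -> T1 T0
  C -> T0 B | T0 T0 | T0 T1 | T1 A | T1 C
  T0 -> a
  T1 -> b

CYK fill:
  cell(0,0) b: {T1}  orig:{}
  cell(1,1) a: {T0}  orig:{}
  cell(2,2) a: {T0}  orig:{}
  cell(3,3) b: {T1}  orig:{}
  cell(4,4) a: {T0}  orig:{}
  cell(0,1) ba: {B}
  cell(1,2) aa: {A,C,S}
  cell(2,3) ab: {C}
  cell(3,4) ba: {B}
  cell(0,2) baa: {C,S}
  cell(1,3) aab: ∅
  cell(2,4) aba: {C,S}
  cell(0,3) baab: ∅
  cell(1,4) aaba: {A}
  cell(0,4) baaba: {A,C,S}

S ∈ T[0,4] ⇒ YES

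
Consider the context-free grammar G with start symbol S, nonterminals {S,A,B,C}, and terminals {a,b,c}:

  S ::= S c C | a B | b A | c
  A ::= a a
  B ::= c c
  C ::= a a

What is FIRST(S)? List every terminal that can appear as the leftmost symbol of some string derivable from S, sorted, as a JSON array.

FIRST sets, iterate to fixpoint:
[1]
  A via A→a a: +{a}
  B via B→c c: +{c}
  C via C→a a: +{a}
  S via S→a B: +{a}
  S via S→b A: +{b}
  S via S→c: +{c}
  FIRST[S]={a,b,c}  FIRST[A]={a}  FIRST[B]={c}  FIRST[C]={a}
[2] done
  FIRST[S]={a,b,c}  FIRST[A]={a}  FIRST[B]={c}  FIRST[C]={a}

FIRST(S) = ["a", "b", "c"]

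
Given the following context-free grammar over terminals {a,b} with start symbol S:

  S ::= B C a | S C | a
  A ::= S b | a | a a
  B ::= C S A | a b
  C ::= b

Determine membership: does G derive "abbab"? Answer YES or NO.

CNF form of G:
  S -> B X3 | S C | a
  A -> S T0 | T1 T1 | a
  B -> C X2 | T1 T0
  C -> b
  T0 -> b
  T1 -> a
  X2 -> S A
  X3 -> C T1

CYK fill:
  T[0,0] 'a' = {A,S,T1}  orig:{A,S}
  T[1,1] 'b' = {C,T0}  orig:{C}
  T[2,2] 'b' = {C,T0}  orig:{C}
  T[3,3] 'a' = {A,S,T1}  orig:{A,S}
  T[4,4] 'b' = {C,T0}  orig:{C}
  T[0,1] 'ab' = {A,B,S}
  T[1,2] 'bb' = ∅
  T[2,3] 'ba' = {X3}  orig:{}
  T[3,4] 'ab' = {A,B,S}
  T[0,2] 'abb' = {A,S}
  T[1,3] 'bba' = ∅
  T[2,4] 'bab' = ∅
  T[0,3] 'abba' = {S,X2}  orig:{S}
  T[1,4] 'bbab' = ∅
  T[0,4] 'abbab' = {A,S,X2}  orig:{A,S}

S ∈ T[0,4] ⇒ YES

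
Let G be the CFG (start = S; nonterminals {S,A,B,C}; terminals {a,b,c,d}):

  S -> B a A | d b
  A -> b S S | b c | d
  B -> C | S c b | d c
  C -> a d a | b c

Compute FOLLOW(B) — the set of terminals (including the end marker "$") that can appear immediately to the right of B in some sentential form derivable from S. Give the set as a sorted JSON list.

FIRST iteration:
iter 1:
  A via A→b S S: +{b}
  A via A→d: +{d}
  B via B→d c: +{d}
  C via C→a d a: +{a}
  C via C→b c: +{b}
  S via S→B a A: +{d}
  FIRST[S]={d}  FIRST[A]={b,d}  FIRST[B]={d}  FIRST[C]={a,b}
iter 2:
  B via B→C: +{a,b}
  S via S→B a A: +{a,b}
  FIRST[S]={a,b,d}  FIRST[A]={b,d}  FIRST[B]={a,b,d}  FIRST[C]={a,b}
iter 3: (no change)
  FIRST[S]={a,b,d}  FIRST[A]={b,d}  FIRST[B]={a,b,d}  FIRST[C]={a,b}

FOLLOW iteration:
seed FOLLOW(S) with $
iter 1:
  A→b S S: FOLLOW(S) ⊇ FIRST(S) = {a,b,d}; new: +{a,b,d}
  B→S c b: FOLLOW(S) ⊇ FIRST(c) = {c}; new: +{c}
  S→B a A: FOLLOW(B) ⊇ FIRST(a) = {a}; new: +{a}
  S→B a A: FOLLOW(A) ⊇ FOLLOW(S) ⊇ {$,a,b,c,d}; new: +{$,a,b,c,d}
  FOLLOW(S)={$,a,b,c,d}  FOLLOW(A)={$,a,b,c,d}  FOLLOW(B)={a}  FOLLOW(C)={}
iter 2:
  B→C: FOLLOW(C) ⊇ FOLLOW(B) ⊇ {a}; new: +{a}
  FOLLOW(S)={$,a,b,c,d}  FOLLOW(A)={$,a,b,c,d}  FOLLOW(B)={a}  FOLLOW(C)={a}
iter 3: (no change)
  FOLLOW(S)={$,a,b,c,d}  FOLLOW(A)={$,a,b,c,d}  FOLLOW(B)={a}  FOLLOW(C)={a}

FOLLOW(B) = ["a"]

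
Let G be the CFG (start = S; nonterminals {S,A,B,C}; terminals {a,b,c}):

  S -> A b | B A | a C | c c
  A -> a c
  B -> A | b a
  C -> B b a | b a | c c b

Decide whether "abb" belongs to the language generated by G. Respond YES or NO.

Convert to CNF:
  S -> A T2 | B A | T0 C | T1 T1
  A -> T0 T1
  B -> T0 T1 | T2 T0
  C -> B X3 | T1 X4 | T2 T0
  T0 -> a
  T1 -> c
  T2 -> b
  X3 -> T2 T0
  X4 -> T1 T2

CYK fill:
  [0..0]={T0}  "a"  orig:{}
  [1..1]={T2}  "b"  orig:{}
  [2..2]={T2}  "b"  orig:{}
  [0..1]=∅  "ab"
  [1..2]=∅  "bb"
  [0..2]=∅  "abb"

S ∉ T[0,2] ⇒ NO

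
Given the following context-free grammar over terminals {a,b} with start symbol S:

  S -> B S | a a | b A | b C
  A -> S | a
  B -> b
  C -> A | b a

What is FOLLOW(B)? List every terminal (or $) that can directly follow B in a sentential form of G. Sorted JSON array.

Compute FIRST by fixpoint:
iter 1:
  A via A→a: +{a}
  B via B→b: +{b}
  C via C→A: +{a}
  C via C→b a: +{b}
  S via S→B S: +{b}
  S via S→a a: +{a}
  S: {a,b}  A: {a}  B: {b}  C: {a,b}
iter 2:
  A via A→S: +{b}
  S: {a,b}  A: {a,b}  B: {b}  C: {a,b}
iter 3: done
  S: {a,b}  A: {a,b}  B: {b}  C: {a,b}

Compute FOLLOW by fixpoint:
FOLLOW(S) := {$}
round 1:
  S→B S: FOLLOW(B) ⊇ FIRST(S) = {a,b}; new: +{a,b}
  S→b A: FOLLOW(A) ⊇ FOLLOW(S) ⊇ {$}; new: +{$}
  S→b C: FOLLOW(C) ⊇ FOLLOW(S) ⊇ {$}; new: +{$}
  S: {$}  A: {$}  B: {a,b}  C: {$}
round 2: (no change)
  S: {$}  A: {$}  B: {a,b}  C: {$}

FOLLOW(B) = ["a", "b"]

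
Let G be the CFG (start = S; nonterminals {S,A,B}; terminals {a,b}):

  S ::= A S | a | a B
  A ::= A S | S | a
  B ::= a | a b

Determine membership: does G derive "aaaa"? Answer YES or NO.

CNF form of G:
  S -> A S | T0 B | a
  A -> A S | T0 B | a
  B -> T0 T1 | a
  T0 -> a
  T1 -> b

CYK table (by increasing span):
  cell(0,0) a: {A,B,S,T0}  orig:{A,B,S}
  cell(1,1) a: {A,B,S,T0}  orig:{A,B,S}
  cell(2,2) a: {A,B,S,T0}  orig:{A,B,S}
  cell(3,3) a: {A,B,S,T0}  orig:{A,B,S}
  cell(0,1) aa: {A,S}
  cell(1,2) aa: {A,S}
  cell(2,3) aa: {A,S}
  cell(0,2) aaa: {A,S}
  cell(1,3) aaa: {A,S}
  cell(0,3) aaaa: {A,S}

S ∈ T[0,3] ⇒ YES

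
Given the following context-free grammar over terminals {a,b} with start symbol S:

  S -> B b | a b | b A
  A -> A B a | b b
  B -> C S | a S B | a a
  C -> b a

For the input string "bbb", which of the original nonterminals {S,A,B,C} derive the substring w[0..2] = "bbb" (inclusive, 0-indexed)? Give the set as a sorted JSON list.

Convert to CNF:
  S -> B T1 | T0 T1 | T1 A
  A -> A X2 | T1 T1
  B -> C S | T0 T0 | T0 X3
  C -> T1 T0
  T0 -> a
  T1 -> b
  X2 -> B T0
  X3 -> S B

CYK table (by increasing span), restricted to cells inside w[0..2]:
  T[0,0] 'b' = {T1}  orig:{}
  T[1,1] 'b' = {T1}  orig:{}
  T[2,2] 'b' = {T1}  orig:{}
  T[0,1] 'bb' = {A}
  T[1,2] 'bb' = {A}
  T[0,2] 'bbb' = {S}

Original NTs in T[0,2] deriving "bbb": ["S"]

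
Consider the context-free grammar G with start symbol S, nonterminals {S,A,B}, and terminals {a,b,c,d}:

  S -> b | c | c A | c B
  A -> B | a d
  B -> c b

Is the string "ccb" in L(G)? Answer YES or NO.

CNF form of G:
  S -> T2 A | T2 B | b | c
  A -> T0 T1 | T2 T3
  B -> T2 T3
  T0 -> a
  T1 -> d
  T2 -> c
  T3 -> b

Fill CYK table bottom-up:
  [0..0]={S,T2}  "c"  orig:{S}
  [1..1]={S,T2}  "c"  orig:{S}
  [2..2]={S,T3}  "b"  orig:{S}
  [0..1]=∅  "cc"
  [1..2]={A,B}  "cb"
  [0..2]={S}  "ccb"

S ∈ T[0,2] ⇒ YES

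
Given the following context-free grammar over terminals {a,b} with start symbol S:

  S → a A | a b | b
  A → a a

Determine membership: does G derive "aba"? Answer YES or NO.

Convert to CNF:
  S -> T0 A | T0 T1 | b
  A -> T0 T0
  T0 -> a
  T1 -> b

Fill CYK table bottom-up:
  [0..0]={T0}  "a"  orig:{}
  [1..1]={S,T1}  "b"  orig:{S}
  [2..2]={T0}  "a"  orig:{}
  [0..1]={S}  "ab"
  [1..2]=∅  "ba"
  [0..2]=∅  "aba"

S ∉ T[0,2] ⇒ NO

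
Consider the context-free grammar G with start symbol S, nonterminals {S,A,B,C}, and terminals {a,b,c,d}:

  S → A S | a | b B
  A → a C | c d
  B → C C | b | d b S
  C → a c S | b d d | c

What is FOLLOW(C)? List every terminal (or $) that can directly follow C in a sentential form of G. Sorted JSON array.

FIRST iteration:
round 1:
  A via A→a C: +{a}
  A via A→c d: +{c}
  B via B→b: +{b}
  B via B→d b S: +{d}
  C via C→a c S: +{a}
  C via C→b d d: +{b}
  C via C→c: +{c}
  S via S→A S: +{a,c}
  S via S→b B: +{b}
  S: {a,b,c}  A: {a,c}  B: {b,d}  C: {a,b,c}
round 2:
  B via B→C C: +{a,c}
  S: {a,b,c}  A: {a,c}  B: {a,b,c,d}  C: {a,b,c}
round 3: — fixpoint
  S: {a,b,c}  A: {a,c}  B: {a,b,c,d}  C: {a,b,c}

Compute FOLLOW by fixpoint:
seed FOLLOW(S) with $
round 1:
  B→C C: FOLLOW(C) ⊇ FIRST(C) = {a,b,c}; new: +{a,b,c}
  C→a c S: FOLLOW(S) ⊇ FOLLOW(C) ⊇ {a,b,c}; new: +{a,b,c}
  S→A S: FOLLOW(A) ⊇ FIRST(S) = {a,b,c}; new: +{a,b,c}
  S→b B: FOLLOW(B) ⊇ FOLLOW(S) ⊇ {$,a,b,c}; new: +{$,a,b,c}
  FOLLOW[S]={$,a,b,c}  FOLLOW[A]={a,b,c}  FOLLOW[B]={$,a,b,c}  FOLLOW[C]={a,b,c}
round 2:
  B→C C: FOLLOW(C) ⊇ FOLLOW(B) ⊇ {$,a,b,c}; new: +{$}
  FOLLOW[S]={$,a,b,c}  FOLLOW[A]={a,b,c}  FOLLOW[B]={$,a,b,c}  FOLLOW[C]={$,a,b,c}
round 3: done
  FOLLOW[S]={$,a,b,c}  FOLLOW[A]={a,b,c}  FOLLOW[B]={$,a,b,c}  FOLLOW[C]={$,a,b,c}

FOLLOW(C) = ["$", "a", "b", "c"]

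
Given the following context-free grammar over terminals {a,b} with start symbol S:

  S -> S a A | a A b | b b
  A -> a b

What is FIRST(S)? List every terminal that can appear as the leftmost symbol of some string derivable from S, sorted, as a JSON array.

Compute FIRST by fixpoint:
[1]
  A via A→a b: +{a}
  S via S→a A b: +{a}
  S via S→b b: +{b}
  FIRST(S)={a,b}  FIRST(A)={a}
[2] — fixpoint
  FIRST(S)={a,b}  FIRST(A)={a}

FIRST(S) = ["a", "b"]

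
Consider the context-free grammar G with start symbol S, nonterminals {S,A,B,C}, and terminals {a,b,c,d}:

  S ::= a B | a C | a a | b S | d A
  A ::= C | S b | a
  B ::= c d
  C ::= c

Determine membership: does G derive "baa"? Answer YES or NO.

CNF form of G:
  S -> T0 S | T2 A | T3 B | T3 C | T3 T3
  A -> S T0 | a | c
  B -> T1 T2
  C -> c
  T0 -> b
  T1 -> c
  T2 -> d
  T3 -> a

Fill CYK table bottom-up:
  [0..0]={T0}  "b"  orig:{}
  [1..1]={A,T3}  "a"  orig:{A}
  [2..2]={A,T3}  "a"  orig:{A}
  [0..1]=∅  "ba"
  [1..2]={S}  "aa"
  [0..2]={S}  "baa"

S ∈ T[0,2] ⇒ YES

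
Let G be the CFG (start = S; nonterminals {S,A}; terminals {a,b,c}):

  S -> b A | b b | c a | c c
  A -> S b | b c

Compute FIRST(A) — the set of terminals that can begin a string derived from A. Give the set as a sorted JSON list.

FIRST iteration:
pass 1:
  A via A→b c: +{b}
  S via S→b A: +{b}
  S via S→c a: +{c}
  S: {b,c}  A: {b}
pass 2:
  A via A→S b: +{c}
  S: {b,c}  A: {b,c}
pass 3: done
  S: {b,c}  A: {b,c}

FIRST(A) = ["b", "c"]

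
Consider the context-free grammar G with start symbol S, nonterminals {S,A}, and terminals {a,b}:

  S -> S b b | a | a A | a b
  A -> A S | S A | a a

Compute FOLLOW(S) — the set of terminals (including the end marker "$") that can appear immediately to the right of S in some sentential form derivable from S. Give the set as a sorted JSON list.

FIRST iteration:
round 1:
  A via A→a a: +{a}
  S via S→a: +{a}
  S: {a}  A: {a}
round 2: done
  S: {a}  A: {a}

FOLLOW iteration:
FOLLOW(S) := {$}
pass 1:
  A→A S: FOLLOW(A) ⊇ FIRST(S) = {a}; new: +{a}
  A→A S: FOLLOW(S) ⊇ FOLLOW(A) ⊇ {a}; new: +{a}
  S→S b b: FOLLOW(S) ⊇ FIRST(b) = {b}; new: +{b}
  S→a A: FOLLOW(A) ⊇ FOLLOW(S) ⊇ {$,a,b}; new: +{$,b}
  FOLLOW[S]={$,a,b}  FOLLOW[A]={$,a,b}
pass 2: (stable)
  FOLLOW[S]={$,a,b}  FOLLOW[A]={$,a,b}

FOLLOW(S) = ["$", "a", "b"]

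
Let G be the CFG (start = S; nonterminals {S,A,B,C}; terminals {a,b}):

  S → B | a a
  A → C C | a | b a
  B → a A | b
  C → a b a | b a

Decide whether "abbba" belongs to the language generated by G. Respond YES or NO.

CNF form of G:
  S -> T1 A | T1 T1 | b
  A -> C C | T0 T1 | a
  B -> T1 A | b
  C -> T0 T1 | T1 X2
  T0 -> b
  T1 -> a
  X2 -> T0 T1

Fill CYK table bottom-up:
  T[0,0] 'a' = {A,T1}  orig:{A}
  T[1,1] 'b' = {B,S,T0}  orig:{B,S}
  T[2,2] 'b' = {B,S,T0}  orig:{B,S}
  T[3,3] 'b' = {B,S,T0}  orig:{B,S}
  T[4,4] 'a' = {A,T1}  orig:{A}
  T[0,1] 'ab' = ∅
  T[1,2] 'bb' = ∅
  T[2,3] 'bb' = ∅
  T[3,4] 'ba' = {A,C,X2}  orig:{A,C}
  T[0,2] 'abb' = ∅
  T[1,3] 'bbb' = ∅
  T[2,4] 'bba' = ∅
  T[0,3] 'abbb' = ∅
  T[1,4] 'bbba' = ∅
  T[0,4] 'abbba' = ∅

S ∉ T[0,4] ⇒ NO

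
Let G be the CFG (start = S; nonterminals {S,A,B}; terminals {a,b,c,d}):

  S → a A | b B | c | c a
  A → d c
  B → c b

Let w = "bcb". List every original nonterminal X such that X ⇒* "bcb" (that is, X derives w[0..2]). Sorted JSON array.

Convert to CNF:
  S -> T1 T3 | T2 B | T3 A | c
  A -> T0 T1
  B -> T1 T2
  T0 -> d
  T1 -> c
  T2 -> b
  T3 -> a

Fill CYK table bottom-up — only the sub-triangle for w[0..2]:
  [0..0]={T2}  "b"  orig:{}
  [1..1]={S,T1}  "c"  orig:{S}
  [2..2]={T2}  "b"  orig:{}
  [0..1]=∅  "bc"
  [1..2]={B}  "cb"
  [0..2]={S}  "bcb"

Original NTs in T[0,2] deriving "bcb": ["S"]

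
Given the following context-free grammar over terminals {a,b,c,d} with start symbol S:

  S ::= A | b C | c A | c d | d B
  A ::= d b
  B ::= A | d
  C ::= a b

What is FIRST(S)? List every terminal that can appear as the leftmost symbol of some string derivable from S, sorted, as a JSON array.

Compute FIRST by fixpoint:
iter 1:
  A via A→d b: +{d}
  B via B→A: +{d}
  C via C→a b: +{a}
  S via S→A: +{d}
  S via S→b C: +{b}
  S via S→c A: +{c}
  S: {b,c,d}  A: {d}  B: {d}  C: {a}
iter 2: — fixpoint
  S: {b,c,d}  A: {d}  B: {d}  C: {a}

FIRST(S) = ["b", "c", "d"]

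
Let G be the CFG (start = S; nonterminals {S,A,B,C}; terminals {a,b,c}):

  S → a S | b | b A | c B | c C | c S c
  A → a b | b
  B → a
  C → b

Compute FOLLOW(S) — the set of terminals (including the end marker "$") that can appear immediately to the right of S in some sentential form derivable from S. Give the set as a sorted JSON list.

FIRST sets, iterate to fixpoint:
pass 1:
  A via A→a b: +{a}
  A via A→b: +{b}
  B via B→a: +{a}
  C via C→b: +{b}
  S via S→a S: +{a}
  S via S→b: +{b}
  S via S→c B: +{c}
  S: {a,b,c}  A: {a,b}  B: {a}  C: {b}
pass 2: done
  S: {a,b,c}  A: {a,b}  B: {a}  C: {b}

FOLLOW iteration:
seed FOLLOW(S) with $
pass 1:
  S→b A: FOLLOW(A) ⊇ FOLLOW(S) ⊇ {$}; new: +{$}
  S→c B: FOLLOW(B) ⊇ FOLLOW(S) ⊇ {$}; new: +{$}
  S→c C: FOLLOW(C) ⊇ FOLLOW(S) ⊇ {$}; new: +{$}
  S→c S c: FOLLOW(S) ⊇ FIRST(c) = {c}; new: +{c}
  S: {$,c}  A: {$}  B: {$}  C: {$}
pass 2:
  S→b A: FOLLOW(A) ⊇ FOLLOW(S) ⊇ {$,c}; new: +{c}
  S→c B: FOLLOW(B) ⊇ FOLLOW(S) ⊇ {$,c}; new: +{c}
  S→c C: FOLLOW(C) ⊇ FOLLOW(S) ⊇ {$,c}; new: +{c}
  S: {$,c}  A: {$,c}  B: {$,c}  C: {$,c}
pass 3: (no change)
  S: {$,c}  A: {$,c}  B: {$,c}  C: {$,c}

FOLLOW(S) = ["$", "c"]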